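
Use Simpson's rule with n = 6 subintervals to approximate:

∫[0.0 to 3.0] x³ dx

f(x) = x³
a = 0.0, b = 3.0, n = 6
h = (b - a)/n = 0.500000

Simpson's rule: (h/3)[f(x₀) + 4f(x₁) + 2f(x₂) + ... + f(xₙ)]

x_0 = 0.0000, f(x_0) = 0.000000, coefficient = 1
x_1 = 0.5000, f(x_1) = 0.125000, coefficient = 4
x_2 = 1.0000, f(x_2) = 1.000000, coefficient = 2
x_3 = 1.5000, f(x_3) = 3.375000, coefficient = 4
x_4 = 2.0000, f(x_4) = 8.000000, coefficient = 2
x_5 = 2.5000, f(x_5) = 15.625000, coefficient = 4
x_6 = 3.0000, f(x_6) = 27.000000, coefficient = 1

I ≈ (0.500000/3) × 121.500000 = 20.250000
Exact value: 20.250000
Error: 0.000000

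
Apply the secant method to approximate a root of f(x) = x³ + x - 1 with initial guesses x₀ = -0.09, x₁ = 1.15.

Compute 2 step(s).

f(x) = x³ + x - 1
x₀ = -0.09, x₁ = 1.15

Secant formula: x_{n+1} = x_n - f(x_n)(x_n - x_{n-1})/(f(x_n) - f(x_{n-1}))

Iteration 1:
  f(-0.090000) = -1.090729
  f(1.150000) = 1.670875
  x_2 = 1.150000 - 1.670875×(1.150000 - (-0.090000))/(1.670875 - (-1.090729))
       = 0.399753
Iteration 2:
  f(1.150000) = 1.670875
  f(0.399753) = -0.536365
  x_3 = 0.399753 - (-0.536365)×(0.399753 - 1.150000)/(-0.536365 - 1.670875)
       = 0.582065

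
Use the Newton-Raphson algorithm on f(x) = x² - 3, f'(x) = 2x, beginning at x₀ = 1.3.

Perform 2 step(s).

f(x) = x² - 3
f'(x) = 2x
x₀ = 1.3

Newton-Raphson formula: x_{n+1} = x_n - f(x_n)/f'(x_n)

Iteration 1:
  f(1.300000) = -1.310000
  f'(1.300000) = 2.600000
  x_1 = 1.300000 - (-1.310000)/2.600000 = 1.803846
Iteration 2:
  f(1.803846) = 0.253861
  f'(1.803846) = 3.607692
  x_2 = 1.803846 - 0.253861/3.607692 = 1.733480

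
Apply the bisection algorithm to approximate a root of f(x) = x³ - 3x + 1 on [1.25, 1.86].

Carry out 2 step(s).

f(x) = x³ - 3x + 1
Initial interval: [1.25, 1.86]

Iteration 1:
  c_1 = (1.250000 + 1.860000)/2 = 1.555000
  f(c_1) = f(1.555000) = 0.095029
  f(a) × f(c) < 0, new interval: [1.250000, 1.555000]
Iteration 2:
  c_2 = (1.250000 + 1.555000)/2 = 1.402500
  f(c_2) = f(1.402500) = -0.448774
  f(a) × f(c) ≥ 0, new interval: [1.402500, 1.555000]

After 2 iteration(s), the approximation is c_2 = 1.402500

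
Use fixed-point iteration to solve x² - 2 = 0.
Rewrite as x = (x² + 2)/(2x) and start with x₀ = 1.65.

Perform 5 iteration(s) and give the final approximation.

Equation: x² - 2 = 0
Fixed-point form: x = (x² + 2)/(2x)
x₀ = 1.65

x_1 = g(1.650000) = 1.431061
x_2 = g(1.431061) = 1.414313
x_3 = g(1.414313) = 1.414214
x_4 = g(1.414214) = 1.414214
x_5 = g(1.414214) = 1.414214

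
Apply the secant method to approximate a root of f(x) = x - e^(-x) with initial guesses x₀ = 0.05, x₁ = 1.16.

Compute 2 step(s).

f(x) = x - e^(-x)
x₀ = 0.05, x₁ = 1.16

Secant formula: x_{n+1} = x_n - f(x_n)(x_n - x_{n-1})/(f(x_n) - f(x_{n-1}))

Iteration 1:
  f(0.050000) = -0.901229
  f(1.160000) = 0.846514
  x_2 = 1.160000 - 0.846514×(1.160000 - 0.050000)/(0.846514 - (-0.901229))
       = 0.622375
Iteration 2:
  f(1.160000) = 0.846514
  f(0.622375) = 0.085707
  x_3 = 0.622375 - 0.085707×(0.622375 - 1.160000)/(0.085707 - 0.846514)
       = 0.561810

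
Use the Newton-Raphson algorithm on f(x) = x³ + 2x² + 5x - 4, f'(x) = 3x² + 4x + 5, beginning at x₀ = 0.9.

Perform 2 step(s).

f(x) = x³ + 2x² + 5x - 4
f'(x) = 3x² + 4x + 5
x₀ = 0.9

Newton-Raphson formula: x_{n+1} = x_n - f(x_n)/f'(x_n)

Iteration 1:
  f(0.900000) = 2.849000
  f'(0.900000) = 11.030000
  x_1 = 0.900000 - 2.849000/11.030000 = 0.641704
Iteration 2:
  f(0.641704) = 0.296335
  f'(0.641704) = 8.802172
  x_2 = 0.641704 - 0.296335/8.802172 = 0.608038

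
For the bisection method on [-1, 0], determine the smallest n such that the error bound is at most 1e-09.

We need (b-a)/2^n ≤ 1e-09
(0 - (-1))/2^n ≤ 1e-09
1/2^n ≤ 1e-09
2^n ≥ 1000000000
n ≥ log₂(1000000000) = 29.90
n ≥ 30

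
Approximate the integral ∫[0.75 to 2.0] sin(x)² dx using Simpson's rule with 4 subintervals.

f(x) = sin(x)²
a = 0.75, b = 2.0, n = 4
h = (b - a)/n = 0.312500

Simpson's rule: (h/3)[f(x₀) + 4f(x₁) + 2f(x₂) + ... + f(xₙ)]

x_0 = 0.7500, f(x_0) = 0.464631, coefficient = 1
x_1 = 1.0625, f(x_1) = 0.763133, coefficient = 4
x_2 = 1.3750, f(x_2) = 0.962151, coefficient = 2
x_3 = 1.6875, f(x_3) = 0.986442, coefficient = 4
x_4 = 2.0000, f(x_4) = 0.826822, coefficient = 1

I ≈ (0.312500/3) × 10.214056 = 1.063964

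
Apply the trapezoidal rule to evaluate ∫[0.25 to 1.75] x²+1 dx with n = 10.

f(x) = x²+1
a = 0.25, b = 1.75, n = 10
h = (b - a)/n = 0.150000

Trapezoidal rule: (h/2)[f(x₀) + 2f(x₁) + 2f(x₂) + ... + f(xₙ)]

x_0 = 0.2500, f(x_0) = 1.062500, coefficient = 1
x_1 = 0.4000, f(x_1) = 1.160000, coefficient = 2
x_2 = 0.5500, f(x_2) = 1.302500, coefficient = 2
x_3 = 0.7000, f(x_3) = 1.490000, coefficient = 2
x_4 = 0.8500, f(x_4) = 1.722500, coefficient = 2
x_5 = 1.0000, f(x_5) = 2.000000, coefficient = 2
x_6 = 1.1500, f(x_6) = 2.322500, coefficient = 2
x_7 = 1.3000, f(x_7) = 2.690000, coefficient = 2
x_8 = 1.4500, f(x_8) = 3.102500, coefficient = 2
x_9 = 1.6000, f(x_9) = 3.560000, coefficient = 2
x_10 = 1.7500, f(x_10) = 4.062500, coefficient = 1

I ≈ (0.150000/2) × 43.825000 = 3.286875
Exact value: 3.281250
Error: 0.005625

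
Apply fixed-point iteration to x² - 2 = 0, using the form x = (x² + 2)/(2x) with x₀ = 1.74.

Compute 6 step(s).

Equation: x² - 2 = 0
Fixed-point form: x = (x² + 2)/(2x)
x₀ = 1.74

x_1 = g(1.740000) = 1.444713
x_2 = g(1.444713) = 1.414535
x_3 = g(1.414535) = 1.414214
x_4 = g(1.414214) = 1.414214
x_5 = g(1.414214) = 1.414214
x_6 = g(1.414214) = 1.414214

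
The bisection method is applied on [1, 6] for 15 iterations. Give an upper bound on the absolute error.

Bisection error bound: |error| ≤ (b-a)/2^n
|error| ≤ (6 - 1)/2^15 = 5/2^15
|error| ≤ 0.0001525879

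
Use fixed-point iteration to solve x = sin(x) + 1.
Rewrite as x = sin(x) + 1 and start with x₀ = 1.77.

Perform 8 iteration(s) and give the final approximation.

Equation: x = sin(x) + 1
Fixed-point form: x = sin(x) + 1
x₀ = 1.77

x_1 = g(1.770000) = 1.980224
x_2 = g(1.980224) = 1.917349
x_3 = g(1.917349) = 1.940549
x_4 = g(1.940549) = 1.932417
x_5 = g(1.932417) = 1.935325
x_6 = g(1.935325) = 1.934292
x_7 = g(1.934292) = 1.934660
x_8 = g(1.934660) = 1.934529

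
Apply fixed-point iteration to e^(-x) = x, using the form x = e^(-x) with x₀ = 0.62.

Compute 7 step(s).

Equation: e^(-x) = x
Fixed-point form: x = e^(-x)
x₀ = 0.62

x_1 = g(0.620000) = 0.537944
x_2 = g(0.537944) = 0.583947
x_3 = g(0.583947) = 0.557693
x_4 = g(0.557693) = 0.572529
x_5 = g(0.572529) = 0.564097
x_6 = g(0.564097) = 0.568873
x_7 = g(0.568873) = 0.566163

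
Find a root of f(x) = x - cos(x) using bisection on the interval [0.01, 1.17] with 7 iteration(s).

f(x) = x - cos(x)
Initial interval: [0.01, 1.17]

Iteration 1:
  c_1 = (0.010000 + 1.170000)/2 = 0.590000
  f(c_1) = f(0.590000) = -0.240941
  f(a) × f(c) ≥ 0, new interval: [0.590000, 1.170000]
Iteration 2:
  c_2 = (0.590000 + 1.170000)/2 = 0.880000
  f(c_2) = f(0.880000) = 0.242849
  f(a) × f(c) < 0, new interval: [0.590000, 0.880000]
Iteration 3:
  c_3 = (0.590000 + 0.880000)/2 = 0.735000
  f(c_3) = f(0.735000) = -0.006831
  f(a) × f(c) ≥ 0, new interval: [0.735000, 0.880000]
Iteration 4:
  c_4 = (0.735000 + 0.880000)/2 = 0.807500
  f(c_4) = f(0.807500) = 0.116193
  f(a) × f(c) < 0, new interval: [0.735000, 0.807500]
Iteration 5:
  c_5 = (0.735000 + 0.807500)/2 = 0.771250
  f(c_5) = f(0.771250) = 0.054210
  f(a) × f(c) < 0, new interval: [0.735000, 0.771250]
Iteration 6:
  c_6 = (0.735000 + 0.771250)/2 = 0.753125
  f(c_6) = f(0.753125) = 0.023570
  f(a) × f(c) < 0, new interval: [0.735000, 0.753125]
Iteration 7:
  c_7 = (0.735000 + 0.753125)/2 = 0.744062
  f(c_7) = f(0.744062) = 0.008339
  f(a) × f(c) < 0, new interval: [0.735000, 0.744062]

After 7 iteration(s), the approximation is c_7 = 0.744062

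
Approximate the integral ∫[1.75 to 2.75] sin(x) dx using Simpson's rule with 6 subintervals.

f(x) = sin(x)
a = 1.75, b = 2.75, n = 6
h = (b - a)/n = 0.166667

Simpson's rule: (h/3)[f(x₀) + 4f(x₁) + 2f(x₂) + ... + f(xₙ)]

x_0 = 1.7500, f(x_0) = 0.983986, coefficient = 1
x_1 = 1.9167, f(x_1) = 0.940781, coefficient = 4
x_2 = 2.0833, f(x_2) = 0.871503, coefficient = 2
x_3 = 2.2500, f(x_3) = 0.778073, coefficient = 4
x_4 = 2.4167, f(x_4) = 0.663080, coefficient = 2
x_5 = 2.5833, f(x_5) = 0.529711, coefficient = 4
x_6 = 2.7500, f(x_6) = 0.381661, coefficient = 1

I ≈ (0.166667/3) × 13.429072 = 0.746060
Exact value: 0.746056
Error: 0.000003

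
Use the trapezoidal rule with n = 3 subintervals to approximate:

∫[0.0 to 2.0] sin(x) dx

f(x) = sin(x)
a = 0.0, b = 2.0, n = 3
h = (b - a)/n = 0.666667

Trapezoidal rule: (h/2)[f(x₀) + 2f(x₁) + 2f(x₂) + ... + f(xₙ)]

x_0 = 0.0000, f(x_0) = 0.000000, coefficient = 1
x_1 = 0.6667, f(x_1) = 0.618370, coefficient = 2
x_2 = 1.3333, f(x_2) = 0.971938, coefficient = 2
x_3 = 2.0000, f(x_3) = 0.909297, coefficient = 1

I ≈ (0.666667/2) × 4.089913 = 1.363304
Exact value: 1.416147
Error: 0.052843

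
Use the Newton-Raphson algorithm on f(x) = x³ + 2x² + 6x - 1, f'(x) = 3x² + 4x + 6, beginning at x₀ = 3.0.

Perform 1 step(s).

f(x) = x³ + 2x² + 6x - 1
f'(x) = 3x² + 4x + 6
x₀ = 3.0

Newton-Raphson formula: x_{n+1} = x_n - f(x_n)/f'(x_n)

Iteration 1:
  f(3.000000) = 62.000000
  f'(3.000000) = 45.000000
  x_1 = 3.000000 - 62.000000/45.000000 = 1.622222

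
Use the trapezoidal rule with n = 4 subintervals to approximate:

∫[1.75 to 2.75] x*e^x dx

f(x) = x*e^x
a = 1.75, b = 2.75, n = 4
h = (b - a)/n = 0.250000

Trapezoidal rule: (h/2)[f(x₀) + 2f(x₁) + 2f(x₂) + ... + f(xₙ)]

x_0 = 1.7500, f(x_0) = 10.070555, coefficient = 1
x_1 = 2.0000, f(x_1) = 14.778112, coefficient = 2
x_2 = 2.2500, f(x_2) = 21.347406, coefficient = 2
x_3 = 2.5000, f(x_3) = 30.456235, coefficient = 2
x_4 = 2.7500, f(x_4) = 43.017238, coefficient = 1

I ≈ (0.250000/2) × 186.251298 = 23.281412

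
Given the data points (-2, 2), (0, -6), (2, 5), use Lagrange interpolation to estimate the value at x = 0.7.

Lagrange interpolation formula:
P(x) = Σ yᵢ × Lᵢ(x)
where Lᵢ(x) = Π_{j≠i} (x - xⱼ)/(xᵢ - xⱼ)

L_0(0.7) = (0.7 - 0)/(-2 - 0) × (0.7 - 2)/(-2 - 2) = -0.113750
L_1(0.7) = (0.7 - (-2))/(0 - (-2)) × (0.7 - 2)/(0 - 2) = 0.877500
L_2(0.7) = (0.7 - (-2))/(2 - (-2)) × (0.7 - 0)/(2 - 0) = 0.236250

P(0.7) = 2×L_0(0.7) + (-6)×L_1(0.7) + 5×L_2(0.7)
P(0.7) = -4.311250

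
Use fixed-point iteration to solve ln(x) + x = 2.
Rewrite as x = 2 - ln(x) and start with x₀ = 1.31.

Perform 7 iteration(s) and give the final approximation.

Equation: ln(x) + x = 2
Fixed-point form: x = 2 - ln(x)
x₀ = 1.31

x_1 = g(1.310000) = 1.729973
x_2 = g(1.729973) = 1.451894
x_3 = g(1.451894) = 1.627131
x_4 = g(1.627131) = 1.513182
x_5 = g(1.513182) = 1.585785
x_6 = g(1.585785) = 1.538920
x_7 = g(1.538920) = 1.568919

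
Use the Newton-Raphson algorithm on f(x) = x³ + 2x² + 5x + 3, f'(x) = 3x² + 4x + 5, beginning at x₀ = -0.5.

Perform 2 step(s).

f(x) = x³ + 2x² + 5x + 3
f'(x) = 3x² + 4x + 5
x₀ = -0.5

Newton-Raphson formula: x_{n+1} = x_n - f(x_n)/f'(x_n)

Iteration 1:
  f(-0.500000) = 0.875000
  f'(-0.500000) = 3.750000
  x_1 = -0.500000 - 0.875000/3.750000 = -0.733333
Iteration 2:
  f(-0.733333) = 0.014519
  f'(-0.733333) = 3.680000
  x_2 = -0.733333 - 0.014519/3.680000 = -0.737279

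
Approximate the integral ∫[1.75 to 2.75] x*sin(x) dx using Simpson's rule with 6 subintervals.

f(x) = x*sin(x)
a = 1.75, b = 2.75, n = 6
h = (b - a)/n = 0.166667

Simpson's rule: (h/3)[f(x₀) + 4f(x₁) + 2f(x₂) + ... + f(xₙ)]

x_0 = 1.7500, f(x_0) = 1.721975, coefficient = 1
x_1 = 1.9167, f(x_1) = 1.803163, coefficient = 4
x_2 = 2.0833, f(x_2) = 1.815632, coefficient = 2
x_3 = 2.2500, f(x_3) = 1.750665, coefficient = 4
x_4 = 2.4167, f(x_4) = 1.602443, coefficient = 2
x_5 = 2.5833, f(x_5) = 1.368419, coefficient = 4
x_6 = 2.7500, f(x_6) = 1.049568, coefficient = 1

I ≈ (0.166667/3) × 29.296681 = 1.627593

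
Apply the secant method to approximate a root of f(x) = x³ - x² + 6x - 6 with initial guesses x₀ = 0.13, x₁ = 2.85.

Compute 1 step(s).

f(x) = x³ - x² + 6x - 6
x₀ = 0.13, x₁ = 2.85

Secant formula: x_{n+1} = x_n - f(x_n)(x_n - x_{n-1})/(f(x_n) - f(x_{n-1}))

Iteration 1:
  f(0.130000) = -5.234703
  f(2.850000) = 26.126625
  x_2 = 2.850000 - 26.126625×(2.850000 - 0.130000)/(26.126625 - (-5.234703))
       = 0.584011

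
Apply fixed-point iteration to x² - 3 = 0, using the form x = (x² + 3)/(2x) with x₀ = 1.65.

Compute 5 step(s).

Equation: x² - 3 = 0
Fixed-point form: x = (x² + 3)/(2x)
x₀ = 1.65

x_1 = g(1.650000) = 1.734091
x_2 = g(1.734091) = 1.732052
x_3 = g(1.732052) = 1.732051
x_4 = g(1.732051) = 1.732051
x_5 = g(1.732051) = 1.732051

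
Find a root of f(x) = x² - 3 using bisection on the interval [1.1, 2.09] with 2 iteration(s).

f(x) = x² - 3
Initial interval: [1.1, 2.09]

Iteration 1:
  c_1 = (1.100000 + 2.090000)/2 = 1.595000
  f(c_1) = f(1.595000) = -0.455975
  f(a) × f(c) ≥ 0, new interval: [1.595000, 2.090000]
Iteration 2:
  c_2 = (1.595000 + 2.090000)/2 = 1.842500
  f(c_2) = f(1.842500) = 0.394806
  f(a) × f(c) < 0, new interval: [1.595000, 1.842500]

After 2 iteration(s), the approximation is c_2 = 1.842500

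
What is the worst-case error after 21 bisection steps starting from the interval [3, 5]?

Bisection error bound: |error| ≤ (b-a)/2^n
|error| ≤ (5 - 3)/2^21 = 2/2^21
|error| ≤ 0.0000009537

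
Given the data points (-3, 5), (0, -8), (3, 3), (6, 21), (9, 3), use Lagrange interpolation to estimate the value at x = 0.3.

Lagrange interpolation formula:
P(x) = Σ yᵢ × Lᵢ(x)
where Lᵢ(x) = Π_{j≠i} (x - xⱼ)/(xᵢ - xⱼ)

L_0(0.3) = (0.3 - 0)/(-3 - 0) × (0.3 - 3)/(-3 - 3) × (0.3 - 6)/(-3 - 6) × (0.3 - 9)/(-3 - 9) = -0.020662
L_1(0.3) = (0.3 - (-3))/(0 - (-3)) × (0.3 - 3)/(0 - 3) × (0.3 - 6)/(0 - 6) × (0.3 - 9)/(0 - 9) = 0.909150
L_2(0.3) = (0.3 - (-3))/(3 - (-3)) × (0.3 - 0)/(3 - 0) × (0.3 - 6)/(3 - 6) × (0.3 - 9)/(3 - 9) = 0.151525
L_3(0.3) = (0.3 - (-3))/(6 - (-3)) × (0.3 - 0)/(6 - 0) × (0.3 - 3)/(6 - 3) × (0.3 - 9)/(6 - 9) = -0.047850
L_4(0.3) = (0.3 - (-3))/(9 - (-3)) × (0.3 - 0)/(9 - 0) × (0.3 - 3)/(9 - 3) × (0.3 - 6)/(9 - 6) = 0.007837

P(0.3) = 5×L_0(0.3) + (-8)×L_1(0.3) + 3×L_2(0.3) + 21×L_3(0.3) + 3×L_4(0.3)
P(0.3) = -7.903275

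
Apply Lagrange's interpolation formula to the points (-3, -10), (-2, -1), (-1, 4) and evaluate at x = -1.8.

Lagrange interpolation formula:
P(x) = Σ yᵢ × Lᵢ(x)
where Lᵢ(x) = Π_{j≠i} (x - xⱼ)/(xᵢ - xⱼ)

L_0(-1.8) = (-1.8 - (-2))/(-3 - (-2)) × (-1.8 - (-1))/(-3 - (-1)) = -0.080000
L_1(-1.8) = (-1.8 - (-3))/(-2 - (-3)) × (-1.8 - (-1))/(-2 - (-1)) = 0.960000
L_2(-1.8) = (-1.8 - (-3))/(-1 - (-3)) × (-1.8 - (-2))/(-1 - (-2)) = 0.120000

P(-1.8) = (-10)×L_0(-1.8) + (-1)×L_1(-1.8) + 4×L_2(-1.8)
P(-1.8) = 0.320000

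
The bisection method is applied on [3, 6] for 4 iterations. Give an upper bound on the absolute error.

Bisection error bound: |error| ≤ (b-a)/2^n
|error| ≤ (6 - 3)/2^4 = 3/2^4
|error| ≤ 0.1875000000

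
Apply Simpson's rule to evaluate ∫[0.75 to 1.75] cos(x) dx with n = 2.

f(x) = cos(x)
a = 0.75, b = 1.75, n = 2
h = (b - a)/n = 0.500000

Simpson's rule: (h/3)[f(x₀) + 4f(x₁) + 2f(x₂) + ... + f(xₙ)]

x_0 = 0.7500, f(x_0) = 0.731689, coefficient = 1
x_1 = 1.2500, f(x_1) = 0.315322, coefficient = 4
x_2 = 1.7500, f(x_2) = -0.178246, coefficient = 1

I ≈ (0.500000/3) × 1.814732 = 0.302455
Exact value: 0.302347
Error: 0.000108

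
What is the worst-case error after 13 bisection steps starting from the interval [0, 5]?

Bisection error bound: |error| ≤ (b-a)/2^n
|error| ≤ (5 - 0)/2^13 = 5/2^13
|error| ≤ 0.0006103516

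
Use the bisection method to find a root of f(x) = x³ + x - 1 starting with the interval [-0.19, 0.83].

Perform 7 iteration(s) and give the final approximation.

f(x) = x³ + x - 1
Initial interval: [-0.19, 0.83]

Iteration 1:
  c_1 = (-0.190000 + 0.830000)/2 = 0.320000
  f(c_1) = f(0.320000) = -0.647232
  f(a) × f(c) ≥ 0, new interval: [0.320000, 0.830000]
Iteration 2:
  c_2 = (0.320000 + 0.830000)/2 = 0.575000
  f(c_2) = f(0.575000) = -0.234891
  f(a) × f(c) ≥ 0, new interval: [0.575000, 0.830000]
Iteration 3:
  c_3 = (0.575000 + 0.830000)/2 = 0.702500
  f(c_3) = f(0.702500) = 0.049188
  f(a) × f(c) < 0, new interval: [0.575000, 0.702500]
Iteration 4:
  c_4 = (0.575000 + 0.702500)/2 = 0.638750
  f(c_4) = f(0.638750) = -0.100639
  f(a) × f(c) ≥ 0, new interval: [0.638750, 0.702500]
Iteration 5:
  c_5 = (0.638750 + 0.702500)/2 = 0.670625
  f(c_5) = f(0.670625) = -0.027770
  f(a) × f(c) ≥ 0, new interval: [0.670625, 0.702500]
Iteration 6:
  c_6 = (0.670625 + 0.702500)/2 = 0.686562
  f(c_6) = f(0.686562) = 0.010186
  f(a) × f(c) < 0, new interval: [0.670625, 0.686562]
Iteration 7:
  c_7 = (0.670625 + 0.686562)/2 = 0.678594
  f(c_7) = f(0.678594) = -0.008921
  f(a) × f(c) ≥ 0, new interval: [0.678594, 0.686562]

After 7 iteration(s), the approximation is c_7 = 0.678594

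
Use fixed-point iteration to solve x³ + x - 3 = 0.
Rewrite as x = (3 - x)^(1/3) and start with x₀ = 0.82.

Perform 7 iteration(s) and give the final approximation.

Equation: x³ + x - 3 = 0
Fixed-point form: x = (3 - x)^(1/3)
x₀ = 0.82

x_1 = g(0.820000) = 1.296638
x_2 = g(1.296638) = 1.194269
x_3 = g(1.194269) = 1.217730
x_4 = g(1.217730) = 1.212433
x_5 = g(1.212433) = 1.213633
x_6 = g(1.213633) = 1.213362
x_7 = g(1.213362) = 1.213423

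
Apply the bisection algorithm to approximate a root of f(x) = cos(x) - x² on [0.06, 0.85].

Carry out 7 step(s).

f(x) = cos(x) - x²
Initial interval: [0.06, 0.85]

Iteration 1:
  c_1 = (0.060000 + 0.850000)/2 = 0.455000
  f(c_1) = f(0.455000) = 0.691236
  f(a) × f(c) ≥ 0, new interval: [0.455000, 0.850000]
Iteration 2:
  c_2 = (0.455000 + 0.850000)/2 = 0.652500
  f(c_2) = f(0.652500) = 0.368812
  f(a) × f(c) ≥ 0, new interval: [0.652500, 0.850000]
Iteration 3:
  c_3 = (0.652500 + 0.850000)/2 = 0.751250
  f(c_3) = f(0.751250) = 0.166460
  f(a) × f(c) ≥ 0, new interval: [0.751250, 0.850000]
Iteration 4:
  c_4 = (0.751250 + 0.850000)/2 = 0.800625
  f(c_4) = f(0.800625) = 0.055258
  f(a) × f(c) ≥ 0, new interval: [0.800625, 0.850000]
Iteration 5:
  c_5 = (0.800625 + 0.850000)/2 = 0.825312
  f(c_5) = f(0.825312) = -0.002813
  f(a) × f(c) < 0, new interval: [0.800625, 0.825312]
Iteration 6:
  c_6 = (0.800625 + 0.825312)/2 = 0.812969
  f(c_6) = f(0.812969) = 0.026427
  f(a) × f(c) ≥ 0, new interval: [0.812969, 0.825312]
Iteration 7:
  c_7 = (0.812969 + 0.825312)/2 = 0.819141
  f(c_7) = f(0.819141) = 0.011858
  f(a) × f(c) ≥ 0, new interval: [0.819141, 0.825312]

After 7 iteration(s), the approximation is c_7 = 0.819141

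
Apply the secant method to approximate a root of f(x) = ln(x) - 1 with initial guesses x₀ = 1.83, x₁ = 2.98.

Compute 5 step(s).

f(x) = ln(x) - 1
x₀ = 1.83, x₁ = 2.98

Secant formula: x_{n+1} = x_n - f(x_n)(x_n - x_{n-1})/(f(x_n) - f(x_{n-1}))

Iteration 1:
  f(1.830000) = -0.395684
  f(2.980000) = 0.091923
  x_2 = 2.980000 - 0.091923×(2.980000 - 1.830000)/(0.091923 - (-0.395684))
       = 2.763203
Iteration 2:
  f(2.980000) = 0.091923
  f(2.763203) = 0.016391
  x_3 = 2.763203 - 0.016391×(2.763203 - 2.980000)/(0.016391 - 0.091923)
       = 2.716158
Iteration 3:
  f(2.763203) = 0.016391
  f(2.716158) = -0.000781
  x_4 = 2.716158 - (-0.000781)×(2.716158 - 2.763203)/(-0.000781 - 0.016391)
       = 2.718299
Iteration 4:
  f(2.716158) = -0.000781
  f(2.718299) = 0.000006
  x_5 = 2.718299 - 0.000006×(2.718299 - 2.716158)/(0.000006 - (-0.000781))
       = 2.718282
Iteration 5:
  f(2.718299) = 0.000006
  f(2.718282) = 0.000000
  x_6 = 2.718282 - 0.000000×(2.718282 - 2.718299)/(0.000000 - 0.000006)
       = 2.718282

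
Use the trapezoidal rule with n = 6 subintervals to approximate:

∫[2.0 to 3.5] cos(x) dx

f(x) = cos(x)
a = 2.0, b = 3.5, n = 6
h = (b - a)/n = 0.250000

Trapezoidal rule: (h/2)[f(x₀) + 2f(x₁) + 2f(x₂) + ... + f(xₙ)]

x_0 = 2.0000, f(x_0) = -0.416147, coefficient = 1
x_1 = 2.2500, f(x_1) = -0.628174, coefficient = 2
x_2 = 2.5000, f(x_2) = -0.801144, coefficient = 2
x_3 = 2.7500, f(x_3) = -0.924302, coefficient = 2
x_4 = 3.0000, f(x_4) = -0.989992, coefficient = 2
x_5 = 3.2500, f(x_5) = -0.994130, coefficient = 2
x_6 = 3.5000, f(x_6) = -0.936457, coefficient = 1

I ≈ (0.250000/2) × -10.028087 = -1.253511
Exact value: -1.260081
Error: 0.006570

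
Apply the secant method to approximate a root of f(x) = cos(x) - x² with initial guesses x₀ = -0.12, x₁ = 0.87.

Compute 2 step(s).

f(x) = cos(x) - x²
x₀ = -0.12, x₁ = 0.87

Secant formula: x_{n+1} = x_n - f(x_n)(x_n - x_{n-1})/(f(x_n) - f(x_{n-1}))

Iteration 1:
  f(-0.120000) = 0.978409
  f(0.870000) = -0.112073
  x_2 = 0.870000 - (-0.112073)×(0.870000 - (-0.120000))/(-0.112073 - 0.978409)
       = 0.768254
Iteration 2:
  f(0.870000) = -0.112073
  f(0.768254) = 0.128912
  x_3 = 0.768254 - 0.128912×(0.768254 - 0.870000)/(0.128912 - (-0.112073))
       = 0.822681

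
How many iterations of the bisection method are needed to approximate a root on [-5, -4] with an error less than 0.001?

We need (b-a)/2^n ≤ 0.001
(-4 - (-5))/2^n ≤ 0.001
1/2^n ≤ 0.001
2^n ≥ 1000
n ≥ log₂(1000) = 9.97
n ≥ 10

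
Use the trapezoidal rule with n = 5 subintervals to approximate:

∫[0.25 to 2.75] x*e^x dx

f(x) = x*e^x
a = 0.25, b = 2.75, n = 5
h = (b - a)/n = 0.500000

Trapezoidal rule: (h/2)[f(x₀) + 2f(x₁) + 2f(x₂) + ... + f(xₙ)]

x_0 = 0.2500, f(x_0) = 0.321006, coefficient = 1
x_1 = 0.7500, f(x_1) = 1.587750, coefficient = 2
x_2 = 1.2500, f(x_2) = 4.362929, coefficient = 2
x_3 = 1.7500, f(x_3) = 10.070555, coefficient = 2
x_4 = 2.2500, f(x_4) = 21.347406, coefficient = 2
x_5 = 2.7500, f(x_5) = 43.017238, coefficient = 1

I ≈ (0.500000/2) × 118.075522 = 29.518881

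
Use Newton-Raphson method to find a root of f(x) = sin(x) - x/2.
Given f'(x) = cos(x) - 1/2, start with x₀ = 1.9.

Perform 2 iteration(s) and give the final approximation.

f(x) = sin(x) - x/2
f'(x) = cos(x) - 1/2
x₀ = 1.9

Newton-Raphson formula: x_{n+1} = x_n - f(x_n)/f'(x_n)

Iteration 1:
  f(1.900000) = -0.003700
  f'(1.900000) = -0.823290
  x_1 = 1.900000 - (-0.003700)/(-0.823290) = 1.895506
Iteration 2:
  f(1.895506) = -0.000010
  f'(1.895506) = -0.819034
  x_2 = 1.895506 - (-0.000010)/(-0.819034) = 1.895494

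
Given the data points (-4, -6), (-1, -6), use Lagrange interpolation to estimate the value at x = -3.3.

Lagrange interpolation formula:
P(x) = Σ yᵢ × Lᵢ(x)
where Lᵢ(x) = Π_{j≠i} (x - xⱼ)/(xᵢ - xⱼ)

L_0(-3.3) = (-3.3 - (-1))/(-4 - (-1)) = 0.766667
L_1(-3.3) = (-3.3 - (-4))/(-1 - (-4)) = 0.233333

P(-3.3) = (-6)×L_0(-3.3) + (-6)×L_1(-3.3)
P(-3.3) = -6.000000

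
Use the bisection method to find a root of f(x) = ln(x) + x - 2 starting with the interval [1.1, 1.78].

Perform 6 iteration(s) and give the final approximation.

f(x) = ln(x) + x - 2
Initial interval: [1.1, 1.78]

Iteration 1:
  c_1 = (1.100000 + 1.780000)/2 = 1.440000
  f(c_1) = f(1.440000) = -0.195357
  f(a) × f(c) ≥ 0, new interval: [1.440000, 1.780000]
Iteration 2:
  c_2 = (1.440000 + 1.780000)/2 = 1.610000
  f(c_2) = f(1.610000) = 0.086234
  f(a) × f(c) < 0, new interval: [1.440000, 1.610000]
Iteration 3:
  c_3 = (1.440000 + 1.610000)/2 = 1.525000
  f(c_3) = f(1.525000) = -0.053006
  f(a) × f(c) ≥ 0, new interval: [1.525000, 1.610000]
Iteration 4:
  c_4 = (1.525000 + 1.610000)/2 = 1.567500
  f(c_4) = f(1.567500) = 0.016982
  f(a) × f(c) < 0, new interval: [1.525000, 1.567500]
Iteration 5:
  c_5 = (1.525000 + 1.567500)/2 = 1.546250
  f(c_5) = f(1.546250) = -0.017917
  f(a) × f(c) ≥ 0, new interval: [1.546250, 1.567500]
Iteration 6:
  c_6 = (1.546250 + 1.567500)/2 = 1.556875
  f(c_6) = f(1.556875) = -0.000444
  f(a) × f(c) ≥ 0, new interval: [1.556875, 1.567500]

After 6 iteration(s), the approximation is c_6 = 1.556875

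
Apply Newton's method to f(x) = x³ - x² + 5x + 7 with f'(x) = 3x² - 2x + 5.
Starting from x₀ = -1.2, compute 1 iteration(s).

f(x) = x³ - x² + 5x + 7
f'(x) = 3x² - 2x + 5
x₀ = -1.2

Newton-Raphson formula: x_{n+1} = x_n - f(x_n)/f'(x_n)

Iteration 1:
  f(-1.200000) = -2.168000
  f'(-1.200000) = 11.720000
  x_1 = -1.200000 - (-2.168000)/11.720000 = -1.015017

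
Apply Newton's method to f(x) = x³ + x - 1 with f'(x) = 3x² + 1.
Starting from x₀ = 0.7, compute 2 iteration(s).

f(x) = x³ + x - 1
f'(x) = 3x² + 1
x₀ = 0.7

Newton-Raphson formula: x_{n+1} = x_n - f(x_n)/f'(x_n)

Iteration 1:
  f(0.700000) = 0.043000
  f'(0.700000) = 2.470000
  x_1 = 0.700000 - 0.043000/2.470000 = 0.682591
Iteration 2:
  f(0.682591) = 0.000631
  f'(0.682591) = 2.397792
  x_2 = 0.682591 - 0.000631/2.397792 = 0.682328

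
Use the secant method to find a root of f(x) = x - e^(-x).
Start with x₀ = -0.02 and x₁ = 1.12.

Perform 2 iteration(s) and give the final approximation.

f(x) = x - e^(-x)
x₀ = -0.02, x₁ = 1.12

Secant formula: x_{n+1} = x_n - f(x_n)(x_n - x_{n-1})/(f(x_n) - f(x_{n-1}))

Iteration 1:
  f(-0.020000) = -1.040201
  f(1.120000) = 0.793720
  x_2 = 1.120000 - 0.793720×(1.120000 - (-0.020000))/(0.793720 - (-1.040201))
       = 0.626609
Iteration 2:
  f(1.120000) = 0.793720
  f(0.626609) = 0.092208
  x_3 = 0.626609 - 0.092208×(0.626609 - 1.120000)/(0.092208 - 0.793720)
       = 0.561757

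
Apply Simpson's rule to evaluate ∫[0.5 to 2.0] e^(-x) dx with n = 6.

f(x) = e^(-x)
a = 0.5, b = 2.0, n = 6
h = (b - a)/n = 0.250000

Simpson's rule: (h/3)[f(x₀) + 4f(x₁) + 2f(x₂) + ... + f(xₙ)]

x_0 = 0.5000, f(x_0) = 0.606531, coefficient = 1
x_1 = 0.7500, f(x_1) = 0.472367, coefficient = 4
x_2 = 1.0000, f(x_2) = 0.367879, coefficient = 2
x_3 = 1.2500, f(x_3) = 0.286505, coefficient = 4
x_4 = 1.5000, f(x_4) = 0.223130, coefficient = 2
x_5 = 1.7500, f(x_5) = 0.173774, coefficient = 4
x_6 = 2.0000, f(x_6) = 0.135335, coefficient = 1

I ≈ (0.250000/3) × 5.654466 = 0.471206
Exact value: 0.471195
Error: 0.000010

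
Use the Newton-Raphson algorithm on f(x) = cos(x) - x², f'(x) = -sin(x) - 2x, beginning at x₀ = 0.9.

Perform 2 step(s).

f(x) = cos(x) - x²
f'(x) = -sin(x) - 2x
x₀ = 0.9

Newton-Raphson formula: x_{n+1} = x_n - f(x_n)/f'(x_n)

Iteration 1:
  f(0.900000) = -0.188390
  f'(0.900000) = -2.583327
  x_1 = 0.900000 - (-0.188390)/(-2.583327) = 0.827075
Iteration 2:
  f(0.827075) = -0.007021
  f'(0.827075) = -2.390103
  x_2 = 0.827075 - (-0.007021)/(-2.390103) = 0.824137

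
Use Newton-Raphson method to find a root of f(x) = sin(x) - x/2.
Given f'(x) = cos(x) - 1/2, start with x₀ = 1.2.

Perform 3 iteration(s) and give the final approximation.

f(x) = sin(x) - x/2
f'(x) = cos(x) - 1/2
x₀ = 1.2

Newton-Raphson formula: x_{n+1} = x_n - f(x_n)/f'(x_n)

Iteration 1:
  f(1.200000) = 0.332039
  f'(1.200000) = -0.137642
  x_1 = 1.200000 - 0.332039/(-0.137642) = 3.612334
Iteration 2:
  f(3.612334) = -2.259714
  f'(3.612334) = -1.391232
  x_2 = 3.612334 - (-2.259714)/(-1.391232) = 1.988080
Iteration 3:
  f(1.988080) = -0.079847
  f'(1.988080) = -0.905279
  x_3 = 1.988080 - (-0.079847)/(-0.905279) = 1.899879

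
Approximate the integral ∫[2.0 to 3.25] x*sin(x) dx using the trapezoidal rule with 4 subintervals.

f(x) = x*sin(x)
a = 2.0, b = 3.25, n = 4
h = (b - a)/n = 0.312500

Trapezoidal rule: (h/2)[f(x₀) + 2f(x₁) + 2f(x₂) + ... + f(xₙ)]

x_0 = 2.0000, f(x_0) = 1.818595, coefficient = 1
x_1 = 2.3125, f(x_1) = 1.705050, coefficient = 2
x_2 = 2.6250, f(x_2) = 1.296541, coefficient = 2
x_3 = 2.9375, f(x_3) = 0.595369, coefficient = 2
x_4 = 3.2500, f(x_4) = -0.351634, coefficient = 1

I ≈ (0.312500/2) × 8.660879 = 1.353262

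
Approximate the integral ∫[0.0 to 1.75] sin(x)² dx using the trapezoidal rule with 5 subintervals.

f(x) = sin(x)²
a = 0.0, b = 1.75, n = 5
h = (b - a)/n = 0.350000

Trapezoidal rule: (h/2)[f(x₀) + 2f(x₁) + 2f(x₂) + ... + f(xₙ)]

x_0 = 0.0000, f(x_0) = 0.000000, coefficient = 1
x_1 = 0.3500, f(x_1) = 0.117579, coefficient = 2
x_2 = 0.7000, f(x_2) = 0.415016, coefficient = 2
x_3 = 1.0500, f(x_3) = 0.752423, coefficient = 2
x_4 = 1.4000, f(x_4) = 0.971111, coefficient = 2
x_5 = 1.7500, f(x_5) = 0.968228, coefficient = 1

I ≈ (0.350000/2) × 5.480487 = 0.959085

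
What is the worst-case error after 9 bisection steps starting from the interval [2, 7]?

Bisection error bound: |error| ≤ (b-a)/2^n
|error| ≤ (7 - 2)/2^9 = 5/2^9
|error| ≤ 0.0097656250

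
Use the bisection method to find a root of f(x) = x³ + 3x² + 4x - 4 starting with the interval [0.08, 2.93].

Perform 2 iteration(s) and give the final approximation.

f(x) = x³ + 3x² + 4x - 4
Initial interval: [0.08, 2.93]

Iteration 1:
  c_1 = (0.080000 + 2.930000)/2 = 1.505000
  f(c_1) = f(1.505000) = 12.223938
  f(a) × f(c) < 0, new interval: [0.080000, 1.505000]
Iteration 2:
  c_2 = (0.080000 + 1.505000)/2 = 0.792500
  f(c_2) = f(0.792500) = 1.551903
  f(a) × f(c) < 0, new interval: [0.080000, 0.792500]

After 2 iteration(s), the approximation is c_2 = 0.792500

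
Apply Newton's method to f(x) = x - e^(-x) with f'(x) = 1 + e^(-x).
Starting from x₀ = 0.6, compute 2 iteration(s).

f(x) = x - e^(-x)
f'(x) = 1 + e^(-x)
x₀ = 0.6

Newton-Raphson formula: x_{n+1} = x_n - f(x_n)/f'(x_n)

Iteration 1:
  f(0.600000) = 0.051188
  f'(0.600000) = 1.548812
  x_1 = 0.600000 - 0.051188/1.548812 = 0.566950
Iteration 2:
  f(0.566950) = -0.000303
  f'(0.566950) = 1.567253
  x_2 = 0.566950 - (-0.000303)/1.567253 = 0.567143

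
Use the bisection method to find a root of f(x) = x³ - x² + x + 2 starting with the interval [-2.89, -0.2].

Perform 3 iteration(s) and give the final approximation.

f(x) = x³ - x² + x + 2
Initial interval: [-2.89, -0.2]

Iteration 1:
  c_1 = (-2.890000 + (-0.200000))/2 = -1.545000
  f(c_1) = f(-1.545000) = -5.619979
  f(a) × f(c) ≥ 0, new interval: [-1.545000, -0.200000]
Iteration 2:
  c_2 = (-1.545000 + (-0.200000))/2 = -0.872500
  f(c_2) = f(-0.872500) = -0.297952
  f(a) × f(c) ≥ 0, new interval: [-0.872500, -0.200000]
Iteration 3:
  c_3 = (-0.872500 + (-0.200000))/2 = -0.536250
  f(c_3) = f(-0.536250) = 1.021980
  f(a) × f(c) < 0, new interval: [-0.872500, -0.536250]

After 3 iteration(s), the approximation is c_3 = -0.536250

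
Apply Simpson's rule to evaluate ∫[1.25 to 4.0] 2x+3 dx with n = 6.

f(x) = 2x+3
a = 1.25, b = 4.0, n = 6
h = (b - a)/n = 0.458333

Simpson's rule: (h/3)[f(x₀) + 4f(x₁) + 2f(x₂) + ... + f(xₙ)]

x_0 = 1.2500, f(x_0) = 5.500000, coefficient = 1
x_1 = 1.7083, f(x_1) = 6.416667, coefficient = 4
x_2 = 2.1667, f(x_2) = 7.333333, coefficient = 2
x_3 = 2.6250, f(x_3) = 8.250000, coefficient = 4
x_4 = 3.0833, f(x_4) = 9.166667, coefficient = 2
x_5 = 3.5417, f(x_5) = 10.083333, coefficient = 4
x_6 = 4.0000, f(x_6) = 11.000000, coefficient = 1

I ≈ (0.458333/3) × 148.500000 = 22.687500
Exact value: 22.687500
Error: 0.000000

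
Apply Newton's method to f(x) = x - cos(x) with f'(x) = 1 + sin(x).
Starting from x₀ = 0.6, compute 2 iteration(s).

f(x) = x - cos(x)
f'(x) = 1 + sin(x)
x₀ = 0.6

Newton-Raphson formula: x_{n+1} = x_n - f(x_n)/f'(x_n)

Iteration 1:
  f(0.600000) = -0.225336
  f'(0.600000) = 1.564642
  x_1 = 0.600000 - (-0.225336)/1.564642 = 0.744017
Iteration 2:
  f(0.744017) = 0.008264
  f'(0.744017) = 1.677249
  x_2 = 0.744017 - 0.008264/1.677249 = 0.739090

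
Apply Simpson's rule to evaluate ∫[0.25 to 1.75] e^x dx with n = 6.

f(x) = e^x
a = 0.25, b = 1.75, n = 6
h = (b - a)/n = 0.250000

Simpson's rule: (h/3)[f(x₀) + 4f(x₁) + 2f(x₂) + ... + f(xₙ)]

x_0 = 0.2500, f(x_0) = 1.284025, coefficient = 1
x_1 = 0.5000, f(x_1) = 1.648721, coefficient = 4
x_2 = 0.7500, f(x_2) = 2.117000, coefficient = 2
x_3 = 1.0000, f(x_3) = 2.718282, coefficient = 4
x_4 = 1.2500, f(x_4) = 3.490343, coefficient = 2
x_5 = 1.5000, f(x_5) = 4.481689, coefficient = 4
x_6 = 1.7500, f(x_6) = 5.754603, coefficient = 1

I ≈ (0.250000/3) × 53.648083 = 4.470674
Exact value: 4.470577
Error: 0.000096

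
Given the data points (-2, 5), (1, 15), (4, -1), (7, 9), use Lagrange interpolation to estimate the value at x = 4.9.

Lagrange interpolation formula:
P(x) = Σ yᵢ × Lᵢ(x)
where Lᵢ(x) = Π_{j≠i} (x - xⱼ)/(xᵢ - xⱼ)

L_0(4.9) = (4.9 - 1)/(-2 - 1) × (4.9 - 4)/(-2 - 4) × (4.9 - 7)/(-2 - 7) = 0.045500
L_1(4.9) = (4.9 - (-2))/(1 - (-2)) × (4.9 - 4)/(1 - 4) × (4.9 - 7)/(1 - 7) = -0.241500
L_2(4.9) = (4.9 - (-2))/(4 - (-2)) × (4.9 - 1)/(4 - 1) × (4.9 - 7)/(4 - 7) = 1.046500
L_3(4.9) = (4.9 - (-2))/(7 - (-2)) × (4.9 - 1)/(7 - 1) × (4.9 - 4)/(7 - 4) = 0.149500

P(4.9) = 5×L_0(4.9) + 15×L_1(4.9) + (-1)×L_2(4.9) + 9×L_3(4.9)
P(4.9) = -3.096000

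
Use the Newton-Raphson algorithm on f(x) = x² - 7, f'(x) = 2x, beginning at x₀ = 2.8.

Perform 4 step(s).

f(x) = x² - 7
f'(x) = 2x
x₀ = 2.8

Newton-Raphson formula: x_{n+1} = x_n - f(x_n)/f'(x_n)

Iteration 1:
  f(2.800000) = 0.840000
  f'(2.800000) = 5.600000
  x_1 = 2.800000 - 0.840000/5.600000 = 2.650000
Iteration 2:
  f(2.650000) = 0.022500
  f'(2.650000) = 5.300000
  x_2 = 2.650000 - 0.022500/5.300000 = 2.645755
Iteration 3:
  f(2.645755) = 0.000018
  f'(2.645755) = 5.291509
  x_3 = 2.645755 - 0.000018/5.291509 = 2.645751
Iteration 4:
  f(2.645751) = 0.000000
  f'(2.645751) = 5.291503
  x_4 = 2.645751 - 0.000000/5.291503 = 2.645751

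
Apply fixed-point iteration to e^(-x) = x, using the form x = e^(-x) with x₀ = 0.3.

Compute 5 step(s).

Equation: e^(-x) = x
Fixed-point form: x = e^(-x)
x₀ = 0.3

x_1 = g(0.300000) = 0.740818
x_2 = g(0.740818) = 0.476724
x_3 = g(0.476724) = 0.620814
x_4 = g(0.620814) = 0.537507
x_5 = g(0.537507) = 0.584203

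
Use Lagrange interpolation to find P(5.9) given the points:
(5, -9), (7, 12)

Lagrange interpolation formula:
P(x) = Σ yᵢ × Lᵢ(x)
where Lᵢ(x) = Π_{j≠i} (x - xⱼ)/(xᵢ - xⱼ)

L_0(5.9) = (5.9 - 7)/(5 - 7) = 0.550000
L_1(5.9) = (5.9 - 5)/(7 - 5) = 0.450000

P(5.9) = (-9)×L_0(5.9) + 12×L_1(5.9)
P(5.9) = 0.450000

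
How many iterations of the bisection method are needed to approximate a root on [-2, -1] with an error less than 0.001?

We need (b-a)/2^n ≤ 0.001
(-1 - (-2))/2^n ≤ 0.001
1/2^n ≤ 0.001
2^n ≥ 1000
n ≥ log₂(1000) = 9.97
n ≥ 10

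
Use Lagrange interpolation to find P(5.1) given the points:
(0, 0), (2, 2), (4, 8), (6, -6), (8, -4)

Lagrange interpolation formula:
P(x) = Σ yᵢ × Lᵢ(x)
where Lᵢ(x) = Π_{j≠i} (x - xⱼ)/(xᵢ - xⱼ)

L_0(5.1) = (5.1 - 2)/(0 - 2) × (5.1 - 4)/(0 - 4) × (5.1 - 6)/(0 - 6) × (5.1 - 8)/(0 - 8) = 0.023177
L_1(5.1) = (5.1 - 0)/(2 - 0) × (5.1 - 4)/(2 - 4) × (5.1 - 6)/(2 - 6) × (5.1 - 8)/(2 - 8) = -0.152522
L_2(5.1) = (5.1 - 0)/(4 - 0) × (5.1 - 2)/(4 - 2) × (5.1 - 6)/(4 - 6) × (5.1 - 8)/(4 - 8) = 0.644752
L_3(5.1) = (5.1 - 0)/(6 - 0) × (5.1 - 2)/(6 - 2) × (5.1 - 4)/(6 - 4) × (5.1 - 8)/(6 - 8) = 0.525353
L_4(5.1) = (5.1 - 0)/(8 - 0) × (5.1 - 2)/(8 - 2) × (5.1 - 4)/(8 - 4) × (5.1 - 6)/(8 - 6) = -0.040760

P(5.1) = 0×L_0(5.1) + 2×L_1(5.1) + 8×L_2(5.1) + (-6)×L_3(5.1) + (-4)×L_4(5.1)
P(5.1) = 1.863891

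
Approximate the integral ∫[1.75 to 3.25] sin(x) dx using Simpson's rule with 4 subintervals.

f(x) = sin(x)
a = 1.75, b = 3.25, n = 4
h = (b - a)/n = 0.375000

Simpson's rule: (h/3)[f(x₀) + 4f(x₁) + 2f(x₂) + ... + f(xₙ)]

x_0 = 1.7500, f(x_0) = 0.983986, coefficient = 1
x_1 = 2.1250, f(x_1) = 0.850320, coefficient = 4
x_2 = 2.5000, f(x_2) = 0.598472, coefficient = 2
x_3 = 2.8750, f(x_3) = 0.263446, coefficient = 4
x_4 = 3.2500, f(x_4) = -0.108195, coefficient = 1

I ≈ (0.375000/3) × 6.527798 = 0.815975
Exact value: 0.815884
Error: 0.000091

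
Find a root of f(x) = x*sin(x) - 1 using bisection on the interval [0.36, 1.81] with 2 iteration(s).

f(x) = x*sin(x) - 1
Initial interval: [0.36, 1.81]

Iteration 1:
  c_1 = (0.360000 + 1.810000)/2 = 1.085000
  f(c_1) = f(1.085000) = -0.040531
  f(a) × f(c) ≥ 0, new interval: [1.085000, 1.810000]
Iteration 2:
  c_2 = (1.085000 + 1.810000)/2 = 1.447500
  f(c_2) = f(1.447500) = 0.436511
  f(a) × f(c) < 0, new interval: [1.085000, 1.447500]

After 2 iteration(s), the approximation is c_2 = 1.447500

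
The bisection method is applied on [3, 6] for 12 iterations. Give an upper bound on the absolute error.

Bisection error bound: |error| ≤ (b-a)/2^n
|error| ≤ (6 - 3)/2^12 = 3/2^12
|error| ≤ 0.0007324219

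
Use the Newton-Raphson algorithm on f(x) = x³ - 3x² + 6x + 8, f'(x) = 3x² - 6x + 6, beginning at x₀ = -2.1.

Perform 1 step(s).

f(x) = x³ - 3x² + 6x + 8
f'(x) = 3x² - 6x + 6
x₀ = -2.1

Newton-Raphson formula: x_{n+1} = x_n - f(x_n)/f'(x_n)

Iteration 1:
  f(-2.100000) = -27.091000
  f'(-2.100000) = 31.830000
  x_1 = -2.100000 - (-27.091000)/31.830000 = -1.248885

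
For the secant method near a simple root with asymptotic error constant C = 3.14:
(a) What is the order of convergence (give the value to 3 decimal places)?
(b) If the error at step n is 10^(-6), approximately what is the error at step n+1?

(a) Secant method has superlinear convergence with order φ = (1+√5)/2 ≈ 1.618.
    This means |e_{n+1}| ≈ C|e_n|^1.618.

(b) With |e_n| = 10^(-6) and C = 3.14:
    |e_{n+1}| ≈ 3.14 × (10^(-6))^1.618 = 3.14 × 10^(-9.71)

(a) ≈ 1.618 (golden ratio); (b) |e_{n+1}| ≈ 6.148e-10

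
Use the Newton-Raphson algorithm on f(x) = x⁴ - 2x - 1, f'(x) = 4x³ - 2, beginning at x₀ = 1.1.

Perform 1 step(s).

f(x) = x⁴ - 2x - 1
f'(x) = 4x³ - 2
x₀ = 1.1

Newton-Raphson formula: x_{n+1} = x_n - f(x_n)/f'(x_n)

Iteration 1:
  f(1.100000) = -1.735900
  f'(1.100000) = 3.324000
  x_1 = 1.100000 - (-1.735900)/3.324000 = 1.622232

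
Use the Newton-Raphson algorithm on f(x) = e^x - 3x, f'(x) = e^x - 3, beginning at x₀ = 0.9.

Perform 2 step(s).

f(x) = e^x - 3x
f'(x) = e^x - 3
x₀ = 0.9

Newton-Raphson formula: x_{n+1} = x_n - f(x_n)/f'(x_n)

Iteration 1:
  f(0.900000) = -0.240397
  f'(0.900000) = -0.540397
  x_1 = 0.900000 - (-0.240397)/(-0.540397) = 0.455148
Iteration 2:
  f(0.455148) = 0.210963
  f'(0.455148) = -1.423594
  x_2 = 0.455148 - 0.210963/(-1.423594) = 0.603338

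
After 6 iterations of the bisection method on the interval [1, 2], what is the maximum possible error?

Bisection error bound: |error| ≤ (b-a)/2^n
|error| ≤ (2 - 1)/2^6 = 1/2^6
|error| ≤ 0.0156250000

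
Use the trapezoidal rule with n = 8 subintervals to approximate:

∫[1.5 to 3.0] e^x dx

f(x) = e^x
a = 1.5, b = 3.0, n = 8
h = (b - a)/n = 0.187500

Trapezoidal rule: (h/2)[f(x₀) + 2f(x₁) + 2f(x₂) + ... + f(xₙ)]

x_0 = 1.5000, f(x_0) = 4.481689, coefficient = 1
x_1 = 1.6875, f(x_1) = 5.405949, coefficient = 2
x_2 = 1.8750, f(x_2) = 6.520819, coefficient = 2
x_3 = 2.0625, f(x_3) = 7.865609, coefficient = 2
x_4 = 2.2500, f(x_4) = 9.487736, coefficient = 2
x_5 = 2.4375, f(x_5) = 11.444394, coefficient = 2
x_6 = 2.6250, f(x_6) = 13.804574, coefficient = 2
x_7 = 2.8125, f(x_7) = 16.651495, coefficient = 2
x_8 = 3.0000, f(x_8) = 20.085537, coefficient = 1

I ≈ (0.187500/2) × 166.928379 = 15.649535
Exact value: 15.603848
Error: 0.045688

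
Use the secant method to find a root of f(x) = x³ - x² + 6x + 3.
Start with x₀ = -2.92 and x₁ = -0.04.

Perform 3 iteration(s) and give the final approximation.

f(x) = x³ - x² + 6x + 3
x₀ = -2.92, x₁ = -0.04

Secant formula: x_{n+1} = x_n - f(x_n)(x_n - x_{n-1})/(f(x_n) - f(x_{n-1}))

Iteration 1:
  f(-2.920000) = -47.943488
  f(-0.040000) = 2.758336
  x_2 = -0.040000 - 2.758336×(-0.040000 - (-2.920000))/(2.758336 - (-47.943488))
       = -0.196681
Iteration 2:
  f(-0.040000) = 2.758336
  f(-0.196681) = 1.773623
  x_3 = -0.196681 - 1.773623×(-0.196681 - (-0.040000))/(1.773623 - 2.758336)
       = -0.478888
Iteration 3:
  f(-0.196681) = 1.773623
  f(-0.478888) = -0.212485
  x_4 = -0.478888 - (-0.212485)×(-0.478888 - (-0.196681))/(-0.212485 - 1.773623)
       = -0.448696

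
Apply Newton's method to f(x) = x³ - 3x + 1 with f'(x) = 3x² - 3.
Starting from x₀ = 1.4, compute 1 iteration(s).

f(x) = x³ - 3x + 1
f'(x) = 3x² - 3
x₀ = 1.4

Newton-Raphson formula: x_{n+1} = x_n - f(x_n)/f'(x_n)

Iteration 1:
  f(1.400000) = -0.456000
  f'(1.400000) = 2.880000
  x_1 = 1.400000 - (-0.456000)/2.880000 = 1.558333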